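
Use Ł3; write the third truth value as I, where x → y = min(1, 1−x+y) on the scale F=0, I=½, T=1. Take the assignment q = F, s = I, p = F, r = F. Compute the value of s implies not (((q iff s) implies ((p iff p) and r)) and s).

T

q iff s = F iff I = I
p iff p = F iff F = T
(p iff p) and r = T and F = F
(q iff s) implies ((p iff p) and r) = I implies F = I
((q iff s) implies ((p iff p) and r)) and s = I and I = I
not (((q iff s) implies ((p iff p) and r)) and s) = not I = I
s implies not (((q iff s) implies ((p iff p) and r)) and s) = I implies I = T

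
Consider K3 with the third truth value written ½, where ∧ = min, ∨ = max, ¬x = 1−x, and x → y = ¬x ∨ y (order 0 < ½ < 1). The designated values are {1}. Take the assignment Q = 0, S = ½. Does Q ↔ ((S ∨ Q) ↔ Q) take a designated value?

S ∨ Q = ½ ∨ 0 = ½
(S ∨ Q) ↔ Q = ½ ↔ 0 = ½
Q ↔ ((S ∨ Q) ↔ Q) = 0 ↔ ½ = ½
½ ∉ {1}.

No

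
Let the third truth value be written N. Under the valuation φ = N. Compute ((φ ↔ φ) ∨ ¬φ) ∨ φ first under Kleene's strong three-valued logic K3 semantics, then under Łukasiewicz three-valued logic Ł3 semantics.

N; T

In Kleene's strong three-valued logic K3: φ ↔ φ = N ↔ N = N
¬φ = ¬N = N
(φ ↔ φ) ∨ ¬φ = N ∨ N = N
((φ ↔ φ) ∨ ¬φ) ∨ φ = N ∨ N = N
In Łukasiewicz three-valued logic Ł3: φ ↔ φ = N ↔ N = T  [1 − |½−½|]
¬φ = ¬N = N
(φ ↔ φ) ∨ ¬φ = T ∨ N = T
((φ ↔ φ) ∨ ¬φ) ∨ φ = T ∨ N = T
They differ because Kleene's strong three-valued logic K3 and Łukasiewicz three-valued logic Ł3 treat N differently under implication.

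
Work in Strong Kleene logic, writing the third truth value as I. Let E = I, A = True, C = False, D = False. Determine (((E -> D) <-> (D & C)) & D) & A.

E -> D = I -> False = I  [~I | False]
D & C = False & False = False
(E -> D) <-> (D & C) = I <-> False = I
((E -> D) <-> (D & C)) & D = I & False = False
(((E -> D) <-> (D & C)) & D) & A = False & True = False

False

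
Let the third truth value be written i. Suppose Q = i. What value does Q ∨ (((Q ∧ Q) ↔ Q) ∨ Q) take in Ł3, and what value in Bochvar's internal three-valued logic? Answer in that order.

In Ł3: Q ∧ Q = i ∧ i = i
(Q ∧ Q) ↔ Q = i ↔ i = T
((Q ∧ Q) ↔ Q) ∨ Q = T ∨ i = T
Q ∨ (((Q ∧ Q) ↔ Q) ∨ Q) = i ∨ T = T
In Bochvar's internal three-valued logic: Q ∧ Q = i ∧ i = i
(Q ∧ Q) ↔ Q = i ↔ i = i
((Q ∧ Q) ↔ Q) ∨ Q = i ∨ i = i
Q ∨ (((Q ∧ Q) ↔ Q) ∨ Q) = i ∨ i = i
They differ because Ł3 and Bochvar's internal three-valued logic treat i differently under the binary connectives.

T; i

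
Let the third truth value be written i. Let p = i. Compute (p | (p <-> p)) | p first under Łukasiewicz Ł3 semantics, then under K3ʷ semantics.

T; i

In Łukasiewicz Ł3: p <-> p = i <-> i = T  [1 − |½−½|]
p | (p <-> p) = i | T = T
(p | (p <-> p)) | p = T | i = T
In K3ʷ: p <-> p = i <-> i = i
p | (p <-> p) = i | i = i
(p | (p <-> p)) | p = i | i = i
They differ because Łukasiewicz Ł3 and K3ʷ treat i differently under the binary connectives.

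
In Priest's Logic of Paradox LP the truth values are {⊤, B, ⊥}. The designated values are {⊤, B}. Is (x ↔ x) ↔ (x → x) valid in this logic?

Every assignment of x over {⊤, B, ⊥} gives a value in {⊤, B}.
In particular, with x=B: (x ↔ x) ↔ (x → x) = B.

Yes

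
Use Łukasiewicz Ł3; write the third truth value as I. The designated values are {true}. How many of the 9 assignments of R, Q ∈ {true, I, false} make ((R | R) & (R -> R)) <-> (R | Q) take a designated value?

Of the 9 assignments, 6 give a value in {true}.

6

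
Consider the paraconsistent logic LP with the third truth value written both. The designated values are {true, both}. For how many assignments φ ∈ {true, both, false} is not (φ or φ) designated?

2

φ=true: false ·
φ=both: both ✓
φ=false: true ✓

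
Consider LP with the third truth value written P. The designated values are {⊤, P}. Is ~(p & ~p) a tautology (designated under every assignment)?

Yes

Every assignment of p over {⊤, P, ⊥} gives a value in {⊤, P}.
In particular, with p=P: ~(p & ~p) = P.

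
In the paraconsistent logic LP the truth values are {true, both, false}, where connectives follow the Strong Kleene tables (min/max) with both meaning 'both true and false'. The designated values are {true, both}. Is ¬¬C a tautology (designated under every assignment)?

Countermodel: C=false gives false, which is not designated.

No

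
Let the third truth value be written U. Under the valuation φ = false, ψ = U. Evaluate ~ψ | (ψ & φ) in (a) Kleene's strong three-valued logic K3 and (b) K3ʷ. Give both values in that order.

U; U

In Kleene's strong three-valued logic K3: ~ψ = ~U = U
ψ & φ = U & false = false
~ψ | (ψ & φ) = U | false = U
In K3ʷ: ~ψ = ~U = U
ψ & φ = U & false = U
~ψ | (ψ & φ) = U | U = U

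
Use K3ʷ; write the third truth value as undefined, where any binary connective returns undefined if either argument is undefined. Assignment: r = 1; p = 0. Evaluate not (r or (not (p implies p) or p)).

0

p implies p = 0 implies 0 = 1
not (p implies p) = not 1 = 0
not (p implies p) or p = 0 or 0 = 0
r or (not (p implies p) or p) = 1 or 0 = 1
not (r or (not (p implies p) or p)) = not 1 = 0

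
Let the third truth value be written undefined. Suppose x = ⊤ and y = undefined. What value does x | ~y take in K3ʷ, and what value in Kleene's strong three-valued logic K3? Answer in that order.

In K3ʷ: ~y = ~undefined = undefined
x | ~y = ⊤ | undefined = undefined
In Kleene's strong three-valued logic K3: ~y = ~undefined = undefined
x | ~y = ⊤ | undefined = ⊤
They differ because K3ʷ and Kleene's strong three-valued logic K3 treat undefined differently under the binary connectives.

undefined; ⊤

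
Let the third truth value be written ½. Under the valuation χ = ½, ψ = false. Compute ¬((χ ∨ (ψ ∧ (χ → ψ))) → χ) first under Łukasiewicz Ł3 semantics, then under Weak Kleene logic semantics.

false; ½

In Łukasiewicz Ł3: χ → ψ = ½ → false = ½  [min(1, 1−½+0)]
ψ ∧ (χ → ψ) = false ∧ ½ = false
χ ∨ (ψ ∧ (χ → ψ)) = ½ ∨ false = ½
(χ ∨ (ψ ∧ (χ → ψ))) → χ = ½ → ½ = true
¬((χ ∨ (ψ ∧ (χ → ψ))) → χ) = ¬true = false
In Weak Kleene logic: χ → ψ = ½ → false = ½
ψ ∧ (χ → ψ) = false ∧ ½ = ½
χ ∨ (ψ ∧ (χ → ψ)) = ½ ∨ ½ = ½
(χ ∨ (ψ ∧ (χ → ψ))) → χ = ½ → ½ = ½
¬((χ ∨ (ψ ∧ (χ → ψ))) → χ) = ¬½ = ½
They differ because Łukasiewicz Ł3 and Weak Kleene logic treat ½ differently under the binary connectives.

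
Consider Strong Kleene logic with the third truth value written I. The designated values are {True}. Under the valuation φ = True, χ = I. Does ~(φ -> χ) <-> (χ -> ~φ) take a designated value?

φ -> χ = True -> I = I  [~True | I]
~(φ -> χ) = ~I = I
~φ = ~True = False
χ -> ~φ = I -> False = I
~(φ -> χ) <-> (χ -> ~φ) = I <-> I = I
I ∉ {True}.

No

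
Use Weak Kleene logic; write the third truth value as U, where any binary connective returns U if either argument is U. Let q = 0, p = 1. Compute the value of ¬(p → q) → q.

p → q = 1 → 0 = 0
¬(p → q) = ¬0 = 1
¬(p → q) → q = 1 → 0 = 0

0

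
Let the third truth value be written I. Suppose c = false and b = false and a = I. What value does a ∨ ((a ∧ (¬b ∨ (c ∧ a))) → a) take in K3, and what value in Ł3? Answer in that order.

In K3: ¬b = ¬false = true
c ∧ a = false ∧ I = false
¬b ∨ (c ∧ a) = true ∨ false = true
a ∧ (¬b ∨ (c ∧ a)) = I ∧ true = I
(a ∧ (¬b ∨ (c ∧ a))) → a = I → I = I
a ∨ ((a ∧ (¬b ∨ (c ∧ a))) → a) = I ∨ I = I
In Ł3: ¬b = ¬false = true
c ∧ a = false ∧ I = false
¬b ∨ (c ∧ a) = true ∨ false = true
a ∧ (¬b ∨ (c ∧ a)) = I ∧ true = I
(a ∧ (¬b ∨ (c ∧ a))) → a = I → I = true
a ∨ ((a ∧ (¬b ∨ (c ∧ a))) → a) = I ∨ true = true
They differ because K3 and Ł3 treat I differently under implication.

I; true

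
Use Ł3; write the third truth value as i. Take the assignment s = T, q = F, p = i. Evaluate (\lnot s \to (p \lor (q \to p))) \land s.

T

\lnot s = \lnot T = F
q \to p = F \to i = T  [min(1, 1−0+½)]
p \lor (q \to p) = i \lor T = T
\lnot s \to (p \lor (q \to p)) = F \to T = T
(\lnot s \to (p \lor (q \to p))) \land s = T \land T = T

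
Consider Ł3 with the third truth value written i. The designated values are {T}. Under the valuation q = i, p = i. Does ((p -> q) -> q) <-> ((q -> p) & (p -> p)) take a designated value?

No

p -> q = i -> i = T  [min(1, 1−½+½)]
(p -> q) -> q = T -> i = i
q -> p = i -> i = T
p -> p = i -> i = T
(q -> p) & (p -> p) = T & T = T
((p -> q) -> q) <-> ((q -> p) & (p -> p)) = i <-> T = i
i ∉ {T}.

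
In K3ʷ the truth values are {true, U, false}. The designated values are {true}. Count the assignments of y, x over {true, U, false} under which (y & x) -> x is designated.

4

Designated under: (y=true, x=true); (y=true, x=false); (y=false, x=true); (y=false, x=false).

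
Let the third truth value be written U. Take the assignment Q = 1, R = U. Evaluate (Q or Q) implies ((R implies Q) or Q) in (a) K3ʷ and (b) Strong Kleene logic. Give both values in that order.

In K3ʷ: Q or Q = 1 or 1 = 1
R implies Q = U implies 1 = U  [any arg is the third value ⇒ result is the third value]
(R implies Q) or Q = U or 1 = U
(Q or Q) implies ((R implies Q) or Q) = 1 implies U = U
In Strong Kleene logic: Q or Q = 1 or 1 = 1
R implies Q = U implies 1 = 1  [not U or 1]
(R implies Q) or Q = 1 or 1 = 1
(Q or Q) implies ((R implies Q) or Q) = 1 implies 1 = 1
They differ because K3ʷ and Strong Kleene logic treat U differently under the binary connectives.

U; 1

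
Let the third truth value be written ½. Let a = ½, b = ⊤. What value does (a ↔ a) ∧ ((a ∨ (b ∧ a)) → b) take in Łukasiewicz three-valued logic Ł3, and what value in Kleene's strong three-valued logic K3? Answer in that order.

In Łukasiewicz three-valued logic Ł3: a ↔ a = ½ ↔ ½ = ⊤  [1 − |½−½|]
b ∧ a = ⊤ ∧ ½ = ½
a ∨ (b ∧ a) = ½ ∨ ½ = ½
(a ∨ (b ∧ a)) → b = ½ → ⊤ = ⊤
(a ↔ a) ∧ ((a ∨ (b ∧ a)) → b) = ⊤ ∧ ⊤ = ⊤
In Kleene's strong three-valued logic K3: a ↔ a = ½ ↔ ½ = ½
b ∧ a = ⊤ ∧ ½ = ½
a ∨ (b ∧ a) = ½ ∨ ½ = ½
(a ∨ (b ∧ a)) → b = ½ → ⊤ = ⊤  [¬½ ∨ ⊤]
(a ↔ a) ∧ ((a ∨ (b ∧ a)) → b) = ½ ∧ ⊤ = ½
They differ because Łukasiewicz three-valued logic Ł3 and Kleene's strong three-valued logic K3 treat ½ differently under implication.

⊤; ½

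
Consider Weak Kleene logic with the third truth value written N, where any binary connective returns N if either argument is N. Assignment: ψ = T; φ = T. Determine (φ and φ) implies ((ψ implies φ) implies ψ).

T

φ and φ = T and T = T
ψ implies φ = T implies T = T
(ψ implies φ) implies ψ = T implies T = T
(φ and φ) implies ((ψ implies φ) implies ψ) = T implies T = T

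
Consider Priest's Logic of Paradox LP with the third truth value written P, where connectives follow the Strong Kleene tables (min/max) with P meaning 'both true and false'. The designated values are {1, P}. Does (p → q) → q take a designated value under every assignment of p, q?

Countermodel: p=0, q=0 gives 0, which is not designated.

No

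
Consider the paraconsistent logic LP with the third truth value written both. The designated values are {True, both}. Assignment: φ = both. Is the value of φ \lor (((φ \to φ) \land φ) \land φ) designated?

Yes

φ \to φ = both \to both = both  [\lnot both \lor both]
(φ \to φ) \land φ = both \land both = both
((φ \to φ) \land φ) \land φ = both \land both = both
φ \lor (((φ \to φ) \land φ) \land φ) = both \lor both = both
both ∈ {True, both}.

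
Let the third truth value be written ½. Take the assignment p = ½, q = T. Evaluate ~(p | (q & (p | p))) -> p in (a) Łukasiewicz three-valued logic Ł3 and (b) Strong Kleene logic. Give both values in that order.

T; ½

In Łukasiewicz three-valued logic Ł3: p | p = ½ | ½ = ½
q & (p | p) = T & ½ = ½
p | (q & (p | p)) = ½ | ½ = ½
~(p | (q & (p | p))) = ~½ = ½
~(p | (q & (p | p))) -> p = ½ -> ½ = T  [min(1, 1−½+½)]
In Strong Kleene logic: p | p = ½ | ½ = ½
q & (p | p) = T & ½ = ½
p | (q & (p | p)) = ½ | ½ = ½
~(p | (q & (p | p))) = ~½ = ½
~(p | (q & (p | p))) -> p = ½ -> ½ = ½  [~½ | ½]
They differ because Łukasiewicz three-valued logic Ł3 and Strong Kleene logic treat ½ differently under implication.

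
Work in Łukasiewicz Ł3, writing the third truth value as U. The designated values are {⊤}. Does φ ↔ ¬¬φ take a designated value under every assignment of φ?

Yes

Every assignment of φ over {⊤, U, ⊥} gives a value in {⊤}.
In particular, with φ=U: φ ↔ ¬¬φ = ⊤.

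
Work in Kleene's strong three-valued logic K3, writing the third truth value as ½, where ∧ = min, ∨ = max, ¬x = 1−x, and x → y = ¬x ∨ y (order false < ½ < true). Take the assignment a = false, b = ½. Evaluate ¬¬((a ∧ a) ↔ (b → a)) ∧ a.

a ∧ a = false ∧ false = false
b → a = ½ → false = ½
(a ∧ a) ↔ (b → a) = false ↔ ½ = ½
¬((a ∧ a) ↔ (b → a)) = ¬½ = ½
¬¬((a ∧ a) ↔ (b → a)) = ¬½ = ½
¬¬((a ∧ a) ↔ (b → a)) ∧ a = ½ ∧ false = false

false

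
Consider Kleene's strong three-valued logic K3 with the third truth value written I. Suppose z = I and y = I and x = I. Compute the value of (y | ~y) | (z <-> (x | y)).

I

~y = ~I = I
y | ~y = I | I = I
x | y = I | I = I
z <-> (x | y) = I <-> I = I
(y | ~y) | (z <-> (x | y)) = I | I = I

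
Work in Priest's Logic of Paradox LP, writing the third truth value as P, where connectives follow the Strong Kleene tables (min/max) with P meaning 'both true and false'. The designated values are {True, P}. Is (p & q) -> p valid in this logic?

Every assignment of p, q over {True, P, False} gives a value in {True, P}.
In particular, with p=P, q=P: (p & q) -> p = P.

Yes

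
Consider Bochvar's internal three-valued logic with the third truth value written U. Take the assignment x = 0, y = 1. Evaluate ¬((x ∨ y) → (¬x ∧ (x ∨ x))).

1

x ∨ y = 0 ∨ 1 = 1
¬x = ¬0 = 1
x ∨ x = 0 ∨ 0 = 0
¬x ∧ (x ∨ x) = 1 ∧ 0 = 0
(x ∨ y) → (¬x ∧ (x ∨ x)) = 1 → 0 = 0
¬((x ∨ y) → (¬x ∧ (x ∨ x))) = ¬0 = 1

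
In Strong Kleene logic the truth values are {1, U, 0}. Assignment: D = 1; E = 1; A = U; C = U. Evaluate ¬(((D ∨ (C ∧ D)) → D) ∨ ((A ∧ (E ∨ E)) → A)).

C ∧ D = U ∧ 1 = U
D ∨ (C ∧ D) = 1 ∨ U = 1
(D ∨ (C ∧ D)) → D = 1 → 1 = 1
E ∨ E = 1 ∨ 1 = 1
A ∧ (E ∨ E) = U ∧ 1 = U
(A ∧ (E ∨ E)) → A = U → U = U  [¬U ∨ U]
((D ∨ (C ∧ D)) → D) ∨ ((A ∧ (E ∨ E)) → A) = 1 ∨ U = 1
¬(((D ∨ (C ∧ D)) → D) ∨ ((A ∧ (E ∨ E)) → A)) = ¬1 = 0

0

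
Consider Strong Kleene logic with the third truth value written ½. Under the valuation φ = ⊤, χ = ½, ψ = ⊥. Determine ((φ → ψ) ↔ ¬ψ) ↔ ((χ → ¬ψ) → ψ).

⊤

φ → ψ = ⊤ → ⊥ = ⊥
¬ψ = ¬⊥ = ⊤
(φ → ψ) ↔ ¬ψ = ⊥ ↔ ⊤ = ⊥
¬ψ = ¬⊥ = ⊤
χ → ¬ψ = ½ → ⊤ = ⊤  [¬½ ∨ ⊤]
(χ → ¬ψ) → ψ = ⊤ → ⊥ = ⊥
((φ → ψ) ↔ ¬ψ) ↔ ((χ → ¬ψ) → ψ) = ⊥ ↔ ⊥ = ⊤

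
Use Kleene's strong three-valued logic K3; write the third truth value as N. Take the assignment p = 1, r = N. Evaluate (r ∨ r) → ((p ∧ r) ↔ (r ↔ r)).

N

r ∨ r = N ∨ N = N
p ∧ r = 1 ∧ N = N
r ↔ r = N ↔ N = N
(p ∧ r) ↔ (r ↔ r) = N ↔ N = N
(r ∨ r) → ((p ∧ r) ↔ (r ↔ r)) = N → N = N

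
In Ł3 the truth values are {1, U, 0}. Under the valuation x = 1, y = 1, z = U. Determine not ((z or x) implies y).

0

z or x = U or 1 = 1
(z or x) implies y = 1 implies 1 = 1
not ((z or x) implies y) = not 1 = 0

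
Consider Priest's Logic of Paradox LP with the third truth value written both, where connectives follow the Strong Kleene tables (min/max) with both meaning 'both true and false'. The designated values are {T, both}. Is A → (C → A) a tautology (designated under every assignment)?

Yes

Every assignment of A, C over {T, both, F} gives a value in {T, both}.
In particular, with A=both, C=both: A → (C → A) = both.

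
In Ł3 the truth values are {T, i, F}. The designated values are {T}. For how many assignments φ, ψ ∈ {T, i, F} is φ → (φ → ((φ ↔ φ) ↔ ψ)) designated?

7

Of the 9 assignments, 7 give a value in {T}.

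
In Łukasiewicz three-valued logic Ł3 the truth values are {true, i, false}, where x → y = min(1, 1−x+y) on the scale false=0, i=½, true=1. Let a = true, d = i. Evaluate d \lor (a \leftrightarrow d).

i

a \leftrightarrow d = true \leftrightarrow i = i  [1 − |1−½|]
d \lor (a \leftrightarrow d) = i \lor i = i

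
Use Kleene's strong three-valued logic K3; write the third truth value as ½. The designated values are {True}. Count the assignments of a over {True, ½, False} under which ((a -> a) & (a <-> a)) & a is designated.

a=True: True ✓
a=½: ½ ·
a=False: False ·

1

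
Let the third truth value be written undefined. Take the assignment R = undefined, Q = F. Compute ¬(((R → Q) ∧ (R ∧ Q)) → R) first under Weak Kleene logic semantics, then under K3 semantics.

undefined; F

In Weak Kleene logic: R → Q = undefined → F = undefined
R ∧ Q = undefined ∧ F = undefined
(R → Q) ∧ (R ∧ Q) = undefined ∧ undefined = undefined
((R → Q) ∧ (R ∧ Q)) → R = undefined → undefined = undefined
¬(((R → Q) ∧ (R ∧ Q)) → R) = ¬undefined = undefined
In K3: R → Q = undefined → F = undefined
R ∧ Q = undefined ∧ F = F
(R → Q) ∧ (R ∧ Q) = undefined ∧ F = F
((R → Q) ∧ (R ∧ Q)) → R = F → undefined = T
¬(((R → Q) ∧ (R ∧ Q)) → R) = ¬T = F
They differ because Weak Kleene logic and K3 treat undefined differently under the binary connectives.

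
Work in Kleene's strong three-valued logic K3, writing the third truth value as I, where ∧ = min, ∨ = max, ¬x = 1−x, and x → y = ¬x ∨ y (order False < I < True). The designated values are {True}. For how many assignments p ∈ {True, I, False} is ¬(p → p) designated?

p=True: False ·
p=I: I ·
p=False: False ·

0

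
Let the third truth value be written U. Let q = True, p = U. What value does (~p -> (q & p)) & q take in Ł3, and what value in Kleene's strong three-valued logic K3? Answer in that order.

True; U

In Ł3: ~p = ~U = U
q & p = True & U = U
~p -> (q & p) = U -> U = True  [min(1, 1−½+½)]
(~p -> (q & p)) & q = True & True = True
In Kleene's strong three-valued logic K3: ~p = ~U = U
q & p = True & U = U
~p -> (q & p) = U -> U = U  [~U | U]
(~p -> (q & p)) & q = U & True = U
They differ because Ł3 and Kleene's strong three-valued logic K3 treat U differently under implication.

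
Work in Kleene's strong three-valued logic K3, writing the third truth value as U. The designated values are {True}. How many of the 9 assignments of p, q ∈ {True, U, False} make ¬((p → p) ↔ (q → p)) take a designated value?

1

Designated under: (p=False, q=True).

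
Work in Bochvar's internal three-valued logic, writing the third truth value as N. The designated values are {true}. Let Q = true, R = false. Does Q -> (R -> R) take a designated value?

R -> R = false -> false = true
Q -> (R -> R) = true -> true = true
true ∈ {true}.

Yes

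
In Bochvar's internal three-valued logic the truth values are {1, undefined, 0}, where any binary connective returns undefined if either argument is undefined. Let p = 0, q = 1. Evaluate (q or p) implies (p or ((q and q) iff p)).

0

q or p = 1 or 0 = 1
q and q = 1 and 1 = 1
(q and q) iff p = 1 iff 0 = 0
p or ((q and q) iff p) = 0 or 0 = 0
(q or p) implies (p or ((q and q) iff p)) = 1 implies 0 = 0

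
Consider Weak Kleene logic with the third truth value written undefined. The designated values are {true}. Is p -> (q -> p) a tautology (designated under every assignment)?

Countermodel: p=true, q=undefined gives undefined, which is not designated.

No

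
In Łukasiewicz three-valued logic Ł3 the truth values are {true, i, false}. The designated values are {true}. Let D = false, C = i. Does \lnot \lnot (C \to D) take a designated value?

No

C \to D = i \to false = i  [min(1, 1−½+0)]
\lnot (C \to D) = \lnot i = i
\lnot \lnot (C \to D) = \lnot i = i
i ∉ {true}.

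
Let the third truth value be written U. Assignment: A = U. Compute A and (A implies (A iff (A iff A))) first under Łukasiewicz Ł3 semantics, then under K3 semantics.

U; U

In Łukasiewicz Ł3: A iff A = U iff U = T  [1 − |½−½|]
A iff (A iff A) = U iff T = U
A implies (A iff (A iff A)) = U implies U = T
A and (A implies (A iff (A iff A))) = U and T = U
In K3: A iff A = U iff U = U
A iff (A iff A) = U iff U = U
A implies (A iff (A iff A)) = U implies U = U
A and (A implies (A iff (A iff A))) = U and U = U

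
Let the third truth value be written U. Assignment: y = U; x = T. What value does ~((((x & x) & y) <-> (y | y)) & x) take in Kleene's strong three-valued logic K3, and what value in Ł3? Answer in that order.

In Kleene's strong three-valued logic K3: x & x = T & T = T
(x & x) & y = T & U = U
y | y = U | U = U
((x & x) & y) <-> (y | y) = U <-> U = U
(((x & x) & y) <-> (y | y)) & x = U & T = U
~((((x & x) & y) <-> (y | y)) & x) = ~U = U
In Ł3: x & x = T & T = T
(x & x) & y = T & U = U
y | y = U | U = U
((x & x) & y) <-> (y | y) = U <-> U = T  [1 − |½−½|]
(((x & x) & y) <-> (y | y)) & x = T & T = T
~((((x & x) & y) <-> (y | y)) & x) = ~T = F
They differ because Kleene's strong three-valued logic K3 and Ł3 treat U differently under implication.

U; F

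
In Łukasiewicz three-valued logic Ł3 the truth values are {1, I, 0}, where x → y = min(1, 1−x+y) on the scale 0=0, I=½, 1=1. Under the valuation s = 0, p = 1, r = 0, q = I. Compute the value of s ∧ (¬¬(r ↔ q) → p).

r ↔ q = 0 ↔ I = I  [1 − |0−½|]
¬(r ↔ q) = ¬I = I
¬¬(r ↔ q) = ¬I = I
¬¬(r ↔ q) → p = I → 1 = 1
s ∧ (¬¬(r ↔ q) → p) = 0 ∧ 1 = 0

0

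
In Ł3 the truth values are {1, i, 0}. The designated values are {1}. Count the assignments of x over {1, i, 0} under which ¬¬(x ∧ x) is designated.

1

x=1: 1 ✓
x=i: i ·
x=0: 0 ·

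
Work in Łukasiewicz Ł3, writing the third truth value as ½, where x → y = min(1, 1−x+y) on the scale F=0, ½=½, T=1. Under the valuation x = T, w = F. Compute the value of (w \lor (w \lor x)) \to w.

F

w \lor x = F \lor T = T
w \lor (w \lor x) = F \lor T = T
(w \lor (w \lor x)) \to w = T \to F = F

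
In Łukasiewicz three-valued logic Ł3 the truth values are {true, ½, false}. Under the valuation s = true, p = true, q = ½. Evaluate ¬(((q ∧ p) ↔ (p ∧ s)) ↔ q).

q ∧ p = ½ ∧ true = ½
p ∧ s = true ∧ true = true
(q ∧ p) ↔ (p ∧ s) = ½ ↔ true = ½  [1 − |½−1|]
((q ∧ p) ↔ (p ∧ s)) ↔ q = ½ ↔ ½ = true
¬(((q ∧ p) ↔ (p ∧ s)) ↔ q) = ¬true = false

false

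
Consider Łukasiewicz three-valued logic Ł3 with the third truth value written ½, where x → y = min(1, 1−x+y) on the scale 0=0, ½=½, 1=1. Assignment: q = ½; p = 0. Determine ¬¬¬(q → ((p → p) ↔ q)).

0

p → p = 0 → 0 = 1
(p → p) ↔ q = 1 ↔ ½ = ½  [1 − |1−½|]
q → ((p → p) ↔ q) = ½ → ½ = 1
¬(q → ((p → p) ↔ q)) = ¬1 = 0
¬¬(q → ((p → p) ↔ q)) = ¬0 = 1
¬¬¬(q → ((p → p) ↔ q)) = ¬1 = 0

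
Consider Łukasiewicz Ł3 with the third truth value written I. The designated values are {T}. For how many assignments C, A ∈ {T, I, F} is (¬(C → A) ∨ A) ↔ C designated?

5

Of the 9 assignments, 5 give a value in {T}.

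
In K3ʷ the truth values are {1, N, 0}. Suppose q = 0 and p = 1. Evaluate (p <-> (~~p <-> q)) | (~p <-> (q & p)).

1

~p = ~1 = 0
~~p = ~0 = 1
~~p <-> q = 1 <-> 0 = 0
p <-> (~~p <-> q) = 1 <-> 0 = 0
~p = ~1 = 0
q & p = 0 & 1 = 0
~p <-> (q & p) = 0 <-> 0 = 1
(p <-> (~~p <-> q)) | (~p <-> (q & p)) = 0 | 1 = 1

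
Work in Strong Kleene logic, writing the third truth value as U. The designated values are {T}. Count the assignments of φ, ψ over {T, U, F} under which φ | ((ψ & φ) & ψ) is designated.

3

Designated under: (φ=T, ψ=T); (φ=T, ψ=U); (φ=T, ψ=F).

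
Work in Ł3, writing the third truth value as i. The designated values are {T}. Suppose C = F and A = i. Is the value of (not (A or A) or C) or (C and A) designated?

No

A or A = i or i = i
not (A or A) = not i = i
not (A or A) or C = i or F = i
C and A = F and i = F
(not (A or A) or C) or (C and A) = i or F = i
i ∉ {T}.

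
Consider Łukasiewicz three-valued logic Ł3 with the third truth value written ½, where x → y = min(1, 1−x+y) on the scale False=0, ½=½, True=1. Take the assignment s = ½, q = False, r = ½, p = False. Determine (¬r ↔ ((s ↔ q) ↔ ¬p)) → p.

¬r = ¬½ = ½
s ↔ q = ½ ↔ False = ½  [1 − |½−0|]
¬p = ¬False = True
(s ↔ q) ↔ ¬p = ½ ↔ True = ½
¬r ↔ ((s ↔ q) ↔ ¬p) = ½ ↔ ½ = True
(¬r ↔ ((s ↔ q) ↔ ¬p)) → p = True → False = False

False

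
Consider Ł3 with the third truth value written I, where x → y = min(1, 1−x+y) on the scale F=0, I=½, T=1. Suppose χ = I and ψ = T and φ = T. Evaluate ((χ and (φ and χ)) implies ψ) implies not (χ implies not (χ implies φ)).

I

φ and χ = T and I = I
χ and (φ and χ) = I and I = I
(χ and (φ and χ)) implies ψ = I implies T = T  [min(1, 1−½+1)]
χ implies φ = I implies T = T
not (χ implies φ) = not T = F
χ implies not (χ implies φ) = I implies F = I
not (χ implies not (χ implies φ)) = not I = I
((χ and (φ and χ)) implies ψ) implies not (χ implies not (χ implies φ)) = T implies I = I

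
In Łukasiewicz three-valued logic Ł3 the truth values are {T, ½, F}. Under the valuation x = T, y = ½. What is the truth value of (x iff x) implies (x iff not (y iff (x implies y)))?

x iff x = T iff T = T
x implies y = T implies ½ = ½
y iff (x implies y) = ½ iff ½ = T
not (y iff (x implies y)) = not T = F
x iff not (y iff (x implies y)) = T iff F = F
(x iff x) implies (x iff not (y iff (x implies y))) = T implies F = F

F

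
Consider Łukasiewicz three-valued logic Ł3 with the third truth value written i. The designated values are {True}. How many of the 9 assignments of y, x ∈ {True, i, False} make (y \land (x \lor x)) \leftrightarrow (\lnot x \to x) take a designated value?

Designated under: (y=True, x=True); (y=True, x=False); (y=i, x=False); (y=False, x=False).

4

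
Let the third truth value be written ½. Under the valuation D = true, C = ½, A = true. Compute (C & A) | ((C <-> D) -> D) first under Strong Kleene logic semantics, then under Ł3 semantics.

true; true

In Strong Kleene logic: C & A = ½ & true = ½
C <-> D = ½ <-> true = ½
(C <-> D) -> D = ½ -> true = true  [~½ | true]
(C & A) | ((C <-> D) -> D) = ½ | true = true
In Ł3: C & A = ½ & true = ½
C <-> D = ½ <-> true = ½  [1 − |½−1|]
(C <-> D) -> D = ½ -> true = true
(C & A) | ((C <-> D) -> D) = ½ | true = true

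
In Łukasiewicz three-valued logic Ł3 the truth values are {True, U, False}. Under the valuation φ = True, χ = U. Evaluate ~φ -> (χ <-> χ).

True

~φ = ~True = False
χ <-> χ = U <-> U = True
~φ -> (χ <-> χ) = False -> True = True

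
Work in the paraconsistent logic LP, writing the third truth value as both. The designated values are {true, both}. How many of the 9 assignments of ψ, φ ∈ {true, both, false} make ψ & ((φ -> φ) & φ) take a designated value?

Designated under: (ψ=true, φ=true); (ψ=true, φ=both); (ψ=both, φ=true); (ψ=both, φ=both).

4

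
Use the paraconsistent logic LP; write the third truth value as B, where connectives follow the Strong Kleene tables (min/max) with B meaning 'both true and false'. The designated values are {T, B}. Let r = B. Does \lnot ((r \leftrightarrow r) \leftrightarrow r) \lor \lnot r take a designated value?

Yes

r \leftrightarrow r = B \leftrightarrow B = B
(r \leftrightarrow r) \leftrightarrow r = B \leftrightarrow B = B
\lnot ((r \leftrightarrow r) \leftrightarrow r) = \lnot B = B
\lnot r = \lnot B = B
\lnot ((r \leftrightarrow r) \leftrightarrow r) \lor \lnot r = B \lor B = B
B ∈ {T, B}.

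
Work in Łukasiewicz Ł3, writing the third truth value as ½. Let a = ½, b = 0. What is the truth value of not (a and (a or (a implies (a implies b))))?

½

a implies b = ½ implies 0 = ½  [min(1, 1−½+0)]
a implies (a implies b) = ½ implies ½ = 1
a or (a implies (a implies b)) = ½ or 1 = 1
a and (a or (a implies (a implies b))) = ½ and 1 = ½
not (a and (a or (a implies (a implies b)))) = not ½ = ½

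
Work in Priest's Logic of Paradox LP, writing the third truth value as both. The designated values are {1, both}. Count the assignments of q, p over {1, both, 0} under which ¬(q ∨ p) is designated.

Designated under: (q=both, p=both); (q=both, p=0); (q=0, p=both); (q=0, p=0).

4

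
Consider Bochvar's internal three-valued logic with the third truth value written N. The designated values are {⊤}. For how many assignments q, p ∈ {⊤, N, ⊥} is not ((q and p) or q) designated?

Designated under: (q=⊥, p=⊤); (q=⊥, p=⊥).

2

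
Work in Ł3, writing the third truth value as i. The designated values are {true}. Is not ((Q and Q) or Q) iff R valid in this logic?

No

Countermodel: Q=true, R=true gives false, which is not designated.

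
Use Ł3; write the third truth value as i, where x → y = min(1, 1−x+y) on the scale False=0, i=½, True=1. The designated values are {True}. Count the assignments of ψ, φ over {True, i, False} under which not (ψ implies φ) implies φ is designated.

Of the 9 assignments, 7 give a value in {True}.

7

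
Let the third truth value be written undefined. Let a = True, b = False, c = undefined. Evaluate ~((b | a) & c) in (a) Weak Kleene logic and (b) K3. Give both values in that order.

In Weak Kleene logic: b | a = False | True = True
(b | a) & c = True & undefined = undefined
~((b | a) & c) = ~undefined = undefined
In K3: b | a = False | True = True
(b | a) & c = True & undefined = undefined
~((b | a) & c) = ~undefined = undefined

undefined; undefined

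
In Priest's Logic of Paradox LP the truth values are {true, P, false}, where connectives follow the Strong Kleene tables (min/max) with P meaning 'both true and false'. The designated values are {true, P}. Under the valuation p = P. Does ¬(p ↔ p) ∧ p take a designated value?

Yes

p ↔ p = P ↔ P = P
¬(p ↔ p) = ¬P = P
¬(p ↔ p) ∧ p = P ∧ P = P
P ∈ {true, P}.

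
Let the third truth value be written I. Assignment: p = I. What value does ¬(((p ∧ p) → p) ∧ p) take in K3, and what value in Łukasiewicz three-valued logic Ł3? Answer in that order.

I; I

In K3: p ∧ p = I ∧ I = I
(p ∧ p) → p = I → I = I  [¬I ∨ I]
((p ∧ p) → p) ∧ p = I ∧ I = I
¬(((p ∧ p) → p) ∧ p) = ¬I = I
In Łukasiewicz three-valued logic Ł3: p ∧ p = I ∧ I = I
(p ∧ p) → p = I → I = 1  [min(1, 1−½+½)]
((p ∧ p) → p) ∧ p = 1 ∧ I = I
¬(((p ∧ p) → p) ∧ p) = ¬I = I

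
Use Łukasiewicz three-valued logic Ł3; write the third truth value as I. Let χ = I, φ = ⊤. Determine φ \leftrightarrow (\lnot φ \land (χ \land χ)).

⊥

\lnot φ = \lnot ⊤ = ⊥
χ \land χ = I \land I = I
\lnot φ \land (χ \land χ) = ⊥ \land I = ⊥
φ \leftrightarrow (\lnot φ \land (χ \land χ)) = ⊤ \leftrightarrow ⊥ = ⊥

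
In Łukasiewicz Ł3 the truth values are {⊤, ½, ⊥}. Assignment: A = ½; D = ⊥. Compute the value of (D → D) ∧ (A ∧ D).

D → D = ⊥ → ⊥ = ⊤
A ∧ D = ½ ∧ ⊥ = ⊥
(D → D) ∧ (A ∧ D) = ⊤ ∧ ⊥ = ⊥

⊥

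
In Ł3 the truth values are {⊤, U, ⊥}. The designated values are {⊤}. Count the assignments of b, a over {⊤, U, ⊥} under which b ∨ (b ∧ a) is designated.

3

Designated under: (b=⊤, a=⊤); (b=⊤, a=U); (b=⊤, a=⊥).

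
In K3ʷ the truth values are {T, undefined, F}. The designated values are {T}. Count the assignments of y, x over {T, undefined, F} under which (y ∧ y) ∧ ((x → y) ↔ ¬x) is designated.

Designated under: (y=T, x=F).

1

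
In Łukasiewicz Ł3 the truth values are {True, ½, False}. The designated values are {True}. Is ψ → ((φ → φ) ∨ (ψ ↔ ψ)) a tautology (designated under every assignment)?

Yes

Every assignment of ψ, φ over {True, ½, False} gives a value in {True}.
In particular, with ψ=½, φ=½: ψ → ((φ → φ) ∨ (ψ ↔ ψ)) = True.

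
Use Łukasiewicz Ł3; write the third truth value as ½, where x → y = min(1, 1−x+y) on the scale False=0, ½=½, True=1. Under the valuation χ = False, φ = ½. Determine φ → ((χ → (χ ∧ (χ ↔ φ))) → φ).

True

χ ↔ φ = False ↔ ½ = ½  [1 − |0−½|]
χ ∧ (χ ↔ φ) = False ∧ ½ = False
χ → (χ ∧ (χ ↔ φ)) = False → False = True
(χ → (χ ∧ (χ ↔ φ))) → φ = True → ½ = ½
φ → ((χ → (χ ∧ (χ ↔ φ))) → φ) = ½ → ½ = True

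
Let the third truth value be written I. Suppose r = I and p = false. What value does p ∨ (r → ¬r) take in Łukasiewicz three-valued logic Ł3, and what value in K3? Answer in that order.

In Łukasiewicz three-valued logic Ł3: ¬r = ¬I = I
r → ¬r = I → I = true  [min(1, 1−½+½)]
p ∨ (r → ¬r) = false ∨ true = true
In K3: ¬r = ¬I = I
r → ¬r = I → I = I  [¬I ∨ I]
p ∨ (r → ¬r) = false ∨ I = I
They differ because Łukasiewicz three-valued logic Ł3 and K3 treat I differently under implication.

true; I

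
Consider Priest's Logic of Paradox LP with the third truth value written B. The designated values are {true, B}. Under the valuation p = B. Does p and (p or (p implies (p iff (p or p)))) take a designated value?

p or p = B or B = B
p iff (p or p) = B iff B = B
p implies (p iff (p or p)) = B implies B = B  [not B or B]
p or (p implies (p iff (p or p))) = B or B = B
p and (p or (p implies (p iff (p or p)))) = B and B = B
B ∈ {true, B}.

Yes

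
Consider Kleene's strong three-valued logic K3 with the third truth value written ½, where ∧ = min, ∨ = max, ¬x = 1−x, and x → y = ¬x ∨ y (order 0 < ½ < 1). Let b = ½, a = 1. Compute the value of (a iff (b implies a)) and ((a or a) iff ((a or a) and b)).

b implies a = ½ implies 1 = 1  [not ½ or 1]
a iff (b implies a) = 1 iff 1 = 1
a or a = 1 or 1 = 1
a or a = 1 or 1 = 1
(a or a) and b = 1 and ½ = ½
(a or a) iff ((a or a) and b) = 1 iff ½ = ½
(a iff (b implies a)) and ((a or a) iff ((a or a) and b)) = 1 and ½ = ½

½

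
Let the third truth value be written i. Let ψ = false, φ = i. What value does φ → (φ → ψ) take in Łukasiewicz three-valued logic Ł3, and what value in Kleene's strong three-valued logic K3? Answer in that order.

In Łukasiewicz three-valued logic Ł3: φ → ψ = i → false = i  [min(1, 1−½+0)]
φ → (φ → ψ) = i → i = true
In Kleene's strong three-valued logic K3: φ → ψ = i → false = i  [¬i ∨ false]
φ → (φ → ψ) = i → i = i
They differ because Łukasiewicz three-valued logic Ł3 and Kleene's strong three-valued logic K3 treat i differently under implication.

true; i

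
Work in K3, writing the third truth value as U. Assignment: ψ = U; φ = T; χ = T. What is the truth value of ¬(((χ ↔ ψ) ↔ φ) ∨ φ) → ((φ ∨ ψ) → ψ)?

χ ↔ ψ = T ↔ U = U
(χ ↔ ψ) ↔ φ = U ↔ T = U
((χ ↔ ψ) ↔ φ) ∨ φ = U ∨ T = T
¬(((χ ↔ ψ) ↔ φ) ∨ φ) = ¬T = F
φ ∨ ψ = T ∨ U = T
(φ ∨ ψ) → ψ = T → U = U  [¬T ∨ U]
¬(((χ ↔ ψ) ↔ φ) ∨ φ) → ((φ ∨ ψ) → ψ) = F → U = T

T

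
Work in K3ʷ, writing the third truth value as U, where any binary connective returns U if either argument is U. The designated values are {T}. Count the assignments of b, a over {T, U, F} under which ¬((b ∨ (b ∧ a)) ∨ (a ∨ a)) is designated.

Designated under: (b=F, a=F).

1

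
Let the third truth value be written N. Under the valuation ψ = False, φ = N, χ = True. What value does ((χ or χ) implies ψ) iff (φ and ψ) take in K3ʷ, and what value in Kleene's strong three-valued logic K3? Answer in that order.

In K3ʷ: χ or χ = True or True = True
(χ or χ) implies ψ = True implies False = False
φ and ψ = N and False = N
((χ or χ) implies ψ) iff (φ and ψ) = False iff N = N
In Kleene's strong three-valued logic K3: χ or χ = True or True = True
(χ or χ) implies ψ = True implies False = False
φ and ψ = N and False = False
((χ or χ) implies ψ) iff (φ and ψ) = False iff False = True
They differ because K3ʷ and Kleene's strong three-valued logic K3 treat N differently under the binary connectives.

N; True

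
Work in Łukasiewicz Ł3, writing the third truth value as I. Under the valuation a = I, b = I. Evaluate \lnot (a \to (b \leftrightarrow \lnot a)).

\lnot a = \lnot I = I
b \leftrightarrow \lnot a = I \leftrightarrow I = True  [1 − |½−½|]
a \to (b \leftrightarrow \lnot a) = I \to True = True
\lnot (a \to (b \leftrightarrow \lnot a)) = \lnot True = False

False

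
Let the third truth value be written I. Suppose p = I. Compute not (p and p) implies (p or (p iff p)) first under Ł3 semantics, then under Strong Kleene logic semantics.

1; I

In Ł3: p and p = I and I = I
not (p and p) = not I = I
p iff p = I iff I = 1  [1 − |½−½|]
p or (p iff p) = I or 1 = 1
not (p and p) implies (p or (p iff p)) = I implies 1 = 1
In Strong Kleene logic: p and p = I and I = I
not (p and p) = not I = I
p iff p = I iff I = I
p or (p iff p) = I or I = I
not (p and p) implies (p or (p iff p)) = I implies I = I  [not I or I]
They differ because Ł3 and Strong Kleene logic treat I differently under implication.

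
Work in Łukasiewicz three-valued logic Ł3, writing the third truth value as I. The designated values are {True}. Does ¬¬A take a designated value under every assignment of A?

No

Countermodel: A=I gives I, which is not designated.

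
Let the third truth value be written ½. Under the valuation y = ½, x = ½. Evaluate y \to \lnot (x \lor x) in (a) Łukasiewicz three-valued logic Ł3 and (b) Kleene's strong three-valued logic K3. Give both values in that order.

In Łukasiewicz three-valued logic Ł3: x \lor x = ½ \lor ½ = ½
\lnot (x \lor x) = \lnot ½ = ½
y \to \lnot (x \lor x) = ½ \to ½ = true  [min(1, 1−½+½)]
In Kleene's strong three-valued logic K3: x \lor x = ½ \lor ½ = ½
\lnot (x \lor x) = \lnot ½ = ½
y \to \lnot (x \lor x) = ½ \to ½ = ½  [\lnot ½ \lor ½]
They differ because Łukasiewicz three-valued logic Ł3 and Kleene's strong three-valued logic K3 treat ½ differently under implication.

true; ½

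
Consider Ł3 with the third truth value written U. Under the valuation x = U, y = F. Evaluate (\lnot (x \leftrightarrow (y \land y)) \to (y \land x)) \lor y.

y \land y = F \land F = F
x \leftrightarrow (y \land y) = U \leftrightarrow F = U
\lnot (x \leftrightarrow (y \land y)) = \lnot U = U
y \land x = F \land U = F
\lnot (x \leftrightarrow (y \land y)) \to (y \land x) = U \to F = U
(\lnot (x \leftrightarrow (y \land y)) \to (y \land x)) \lor y = U \lor F = U

U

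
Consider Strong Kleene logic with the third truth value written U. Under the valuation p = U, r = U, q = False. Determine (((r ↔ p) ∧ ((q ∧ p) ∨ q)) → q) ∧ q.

r ↔ p = U ↔ U = U
q ∧ p = False ∧ U = False
(q ∧ p) ∨ q = False ∨ False = False
(r ↔ p) ∧ ((q ∧ p) ∨ q) = U ∧ False = False
((r ↔ p) ∧ ((q ∧ p) ∨ q)) → q = False → False = True
(((r ↔ p) ∧ ((q ∧ p) ∨ q)) → q) ∧ q = True ∧ False = False

False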